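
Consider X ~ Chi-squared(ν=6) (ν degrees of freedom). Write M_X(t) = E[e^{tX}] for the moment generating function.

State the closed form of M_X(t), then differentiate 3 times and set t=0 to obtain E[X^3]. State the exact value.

E[X^3] = D^3[M](0) = 480

M_X(t) = (1 - 2*t)^(-3)
D^3[M](t) = 480/(64*t^6 - 192*t^5 + 240*t^4 - 160*t^3 + 60*t^2 - 12*t + 1)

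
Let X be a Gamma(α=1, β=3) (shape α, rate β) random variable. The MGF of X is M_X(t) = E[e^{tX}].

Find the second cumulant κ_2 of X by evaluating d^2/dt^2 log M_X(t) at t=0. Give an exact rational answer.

κ_2 = D^2[K](0) = 1/9

M_X(t) = 3/(3 - t)
K_X(t) = log M_X(t) = -log(3 - t) + log(3)
D^2[K](t) = 1/(t^2 - 6*t + 9)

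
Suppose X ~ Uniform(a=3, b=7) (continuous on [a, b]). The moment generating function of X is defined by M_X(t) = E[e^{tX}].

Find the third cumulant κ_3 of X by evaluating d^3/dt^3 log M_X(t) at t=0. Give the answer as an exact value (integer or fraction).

M_X(t) = (e^(7*t) - e^(3*t))/(4*t)
K_X(t) = log M_X(t) = -log(t) + log(e^(7*t) - e^(3*t)) - 2*log(2)
K′(t) = (7*t*e^(4*t) - 3*t - e^(4*t) + 1)/(t*e^(4*t) - t)
K′′(t) = (-16*t^2*e^(4*t) + e^(8*t) - 2*e^(4*t) + 1)/(t^2*e^(8*t) - 2*t^2*e^(4*t) + t^2)
K′′′(t) = (64*t^3*e^(8*t) + 64*t^3*e^(4*t) - 2*e^(12*t) + 6*e^(8*t) - 6*e^(4*t) + 2)/(t^3*e^(12*t) - 3*t^3*e^(8*t) + 3*t^3*e^(4*t) - t^3)

κ_3 = K′′′(0) = 0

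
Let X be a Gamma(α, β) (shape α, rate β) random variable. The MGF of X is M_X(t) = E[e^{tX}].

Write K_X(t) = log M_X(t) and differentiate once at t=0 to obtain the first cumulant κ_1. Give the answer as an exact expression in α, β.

κ_1 = dK/dt |_{t=0} = α/β

M_X(t) = (β/(β - t))^α
K_X(t) = log M_X(t) = α*(log(β) - log(β - t))
dK/dt = -α/(-β + t)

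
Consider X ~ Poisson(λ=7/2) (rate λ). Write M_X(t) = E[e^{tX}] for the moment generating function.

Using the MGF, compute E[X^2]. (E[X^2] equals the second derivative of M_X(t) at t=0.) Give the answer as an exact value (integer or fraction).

M_X(t) = e^(7*e^(t)/2 - 7/2)
D^2[M](t) = (49*e^(2*t)*e^(7*e^(t)/2) + 14*e^(t)*e^(7*e^(t)/2))*e^(-7/2)/4

E[X^2] = D^2[M](0) = 63/4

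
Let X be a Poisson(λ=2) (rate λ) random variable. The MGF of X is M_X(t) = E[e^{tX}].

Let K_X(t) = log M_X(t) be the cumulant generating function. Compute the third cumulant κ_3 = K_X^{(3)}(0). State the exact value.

κ_3 = K′′′(0) = 2

M_X(t) = e^(2*e^(t) - 2)
K_X(t) = log M_X(t) = 2*e^(t) - 2
K′(t) = 2*e^(t)
K′′(t) = 2*e^(t)
K′′′(t) = 2*e^(t)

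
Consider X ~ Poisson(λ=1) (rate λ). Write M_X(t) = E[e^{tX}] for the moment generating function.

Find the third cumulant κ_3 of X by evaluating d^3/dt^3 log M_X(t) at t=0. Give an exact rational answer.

M_X(t) = e^(e^(t) - 1)
K_X(t) = log M_X(t) = e^(t) - 1
dK/dt = e^(t)
d^2K/dt^2 = e^(t)
d^3K/dt^3 = e^(t)

κ_3 = d^3K/dt^3 |_{t=0} = 1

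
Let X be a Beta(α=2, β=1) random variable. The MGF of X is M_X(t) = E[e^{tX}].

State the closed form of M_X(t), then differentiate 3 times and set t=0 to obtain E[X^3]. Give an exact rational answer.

E[X^3] = M′′′(0) = 2/5

M_X(t) = ₁F₁(2; 3; t)
M′(t) = 2*₁F₁(3; 4; t)/3
M′′(t) = ₁F₁(4; 5; t)/2
M′′′(t) = 2*₁F₁(5; 6; t)/5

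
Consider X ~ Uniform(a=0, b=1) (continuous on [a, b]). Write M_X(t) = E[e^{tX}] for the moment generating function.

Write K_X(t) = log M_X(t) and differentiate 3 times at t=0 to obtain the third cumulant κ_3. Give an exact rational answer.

κ_3 = d^3K/dt^3 |_{t=0} = 0

M_X(t) = (e^(t) - 1)/t
K_X(t) = log M_X(t) = -log(t) + log(e^(t) - 1)
dK/dt = (t*e^(t) - e^(t) + 1)/(t*e^(t) - t)
d^2K/dt^2 = (-t^2*e^(t) + e^(2*t) - 2*e^(t) + 1)/(t^2*e^(2*t) - 2*t^2*e^(t) + t^2)
d^3K/dt^3 = (t^3*e^(2*t) + t^3*e^(t) - 2*e^(3*t) + 6*e^(2*t) - 6*e^(t) + 2)/(t^3*e^(3*t) - 3*t^3*e^(2*t) + 3*t^3*e^(t) - t^3)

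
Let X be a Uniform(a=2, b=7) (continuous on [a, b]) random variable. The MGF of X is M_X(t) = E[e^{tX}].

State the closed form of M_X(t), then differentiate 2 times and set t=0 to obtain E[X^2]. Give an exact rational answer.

E[X^2] = d^2M/dt^2 |_{t=0} = 67/3

M_X(t) = (e^(7*t) - e^(2*t))/(5*t)
dM/dt = (7*t*e^(7*t) - 2*t*e^(2*t) - e^(7*t) + e^(2*t))/(5*t^2)
d^2M/dt^2 = (49*t^2*e^(7*t) - 4*t^2*e^(2*t) - 14*t*e^(7*t) + 4*t*e^(2*t) + 2*e^(7*t) - 2*e^(2*t))/(5*t^3)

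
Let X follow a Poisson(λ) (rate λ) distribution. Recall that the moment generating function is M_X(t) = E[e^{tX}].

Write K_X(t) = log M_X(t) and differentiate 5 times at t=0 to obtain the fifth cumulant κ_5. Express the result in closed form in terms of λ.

κ_5 = K^(5)(0) = λ

M_X(t) = e^(λ*(e^(t) - 1))
K_X(t) = log M_X(t) = λ*(e^(t) - 1)
K^(5)(t) = λ*e^(t)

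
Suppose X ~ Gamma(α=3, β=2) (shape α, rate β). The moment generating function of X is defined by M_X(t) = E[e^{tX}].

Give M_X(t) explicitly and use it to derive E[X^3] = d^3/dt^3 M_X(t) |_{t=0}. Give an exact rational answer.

M_X(t) = 8/(2 - t)^3
D^3[M](t) = 480/(t^6 - 12*t^5 + 60*t^4 - 160*t^3 + 240*t^2 - 192*t + 64)

E[X^3] = D^3[M](0) = 15/2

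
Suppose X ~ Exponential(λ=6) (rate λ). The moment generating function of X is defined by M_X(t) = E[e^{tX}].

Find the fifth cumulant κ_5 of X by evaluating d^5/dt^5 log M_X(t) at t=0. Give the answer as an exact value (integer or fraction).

M_X(t) = 6/(6 - t)
K_X(t) = log M_X(t) = -log(6 - t) + log(6)
dK/dt = -1/(t - 6)
d^2K/dt^2 = 1/(t^2 - 12*t + 36)
d^3K/dt^3 = -2/(t^3 - 18*t^2 + 108*t - 216)
d^4K/dt^4 = 6/(t^4 - 24*t^3 + 216*t^2 - 864*t + 1296)
d^5K/dt^5 = -24/(t^5 - 30*t^4 + 360*t^3 - 2160*t^2 + 6480*t - 7776)

κ_5 = d^5K/dt^5 |_{t=0} = 1/324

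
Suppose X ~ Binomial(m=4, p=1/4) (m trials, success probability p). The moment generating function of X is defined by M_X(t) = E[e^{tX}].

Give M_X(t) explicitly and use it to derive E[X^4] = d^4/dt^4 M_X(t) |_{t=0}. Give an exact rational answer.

M_X(t) = (e^(t)/4 + 3/4)^4
M^(4)(t) = e^(4*t) + 243*e^(3*t)/64 + 27*e^(2*t)/8 + 27*e^(t)/64

E[X^4] = M^(4)(0) = 275/32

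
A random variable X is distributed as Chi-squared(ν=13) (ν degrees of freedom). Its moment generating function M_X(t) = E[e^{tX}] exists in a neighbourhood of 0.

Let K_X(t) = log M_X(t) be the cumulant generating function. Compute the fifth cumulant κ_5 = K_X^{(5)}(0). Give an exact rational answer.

M_X(t) = (1 - 2*t)^(-13/2)
K_X(t) = log M_X(t) = -13*log(1 - 2*t)/2
K′(t) = -13/(2*t - 1)
K′′(t) = 26/(4*t^2 - 4*t + 1)
K′′′(t) = -104/(8*t^3 - 12*t^2 + 6*t - 1)
K′′′′(t) = 624/(16*t^4 - 32*t^3 + 24*t^2 - 8*t + 1)
K′′′′′(t) = -4992/(32*t^5 - 80*t^4 + 80*t^3 - 40*t^2 + 10*t - 1)

κ_5 = K′′′′′(0) = 4992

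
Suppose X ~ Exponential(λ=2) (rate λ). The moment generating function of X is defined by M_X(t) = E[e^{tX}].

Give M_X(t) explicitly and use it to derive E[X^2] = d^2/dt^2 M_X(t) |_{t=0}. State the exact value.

E[X^2] = M′′(0) = 1/2

M_X(t) = 2/(2 - t)
M′(t) = 2/(t^2 - 4*t + 4)
M′′(t) = -4/(t^3 - 6*t^2 + 12*t - 8)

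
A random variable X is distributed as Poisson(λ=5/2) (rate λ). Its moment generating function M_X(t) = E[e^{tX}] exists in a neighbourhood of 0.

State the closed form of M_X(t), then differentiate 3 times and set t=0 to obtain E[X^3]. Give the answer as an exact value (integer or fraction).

E[X^3] = d^3M/dt^3 |_{t=0} = 295/8

M_X(t) = e^(5*e^(t)/2 - 5/2)
dM/dt = 5*e^(-5/2)*e^(t)*e^(5*e^(t)/2)/2
d^2M/dt^2 = (25*e^(2*t)*e^(5*e^(t)/2) + 10*e^(t)*e^(5*e^(t)/2))*e^(-5/2)/4
d^3M/dt^3 = (125*e^(3*t)*e^(5*e^(t)/2) + 150*e^(2*t)*e^(5*e^(t)/2) + 20*e^(t)*e^(5*e^(t)/2))*e^(-5/2)/8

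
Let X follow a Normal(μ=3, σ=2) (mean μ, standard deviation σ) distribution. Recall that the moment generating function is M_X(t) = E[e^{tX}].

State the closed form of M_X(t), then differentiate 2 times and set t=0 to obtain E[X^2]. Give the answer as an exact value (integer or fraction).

M_X(t) = e^(2*t^2 + 3*t)
D^2[M](t) = 16*t^2*e^(3*t)*e^(2*t^2) + 24*t*e^(3*t)*e^(2*t^2) + 13*e^(3*t)*e^(2*t^2)

E[X^2] = D^2[M](0) = 13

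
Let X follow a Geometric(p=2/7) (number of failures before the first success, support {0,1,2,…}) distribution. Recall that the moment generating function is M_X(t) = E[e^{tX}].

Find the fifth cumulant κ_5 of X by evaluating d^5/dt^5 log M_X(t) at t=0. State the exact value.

κ_5 = D^5[K](0) = 5565

M_X(t) = 2/(7*(1 - 5*e^(t)/7))
K_X(t) = log M_X(t) = -log(1 - 5*e^(t)/7) - log(7) + log(2)
D^5[K](t) = (-4375*e^(4*t) - 67375*e^(3*t) - 94325*e^(2*t) - 12005*e^(t))/(3125*e^(5*t) - 21875*e^(4*t) + 61250*e^(3*t) - 85750*e^(2*t) + 60025*e^(t) - 16807)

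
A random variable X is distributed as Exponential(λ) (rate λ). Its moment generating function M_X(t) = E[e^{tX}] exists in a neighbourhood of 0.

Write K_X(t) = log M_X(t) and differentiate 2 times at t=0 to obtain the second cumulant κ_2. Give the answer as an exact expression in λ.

M_X(t) = λ/(λ - t)
K_X(t) = log M_X(t) = log(λ) - log(λ - t)
K^(2)(t) = 1/(λ^2 - 2*λ*t + t^2)

κ_2 = K^(2)(0) = λ^(-2)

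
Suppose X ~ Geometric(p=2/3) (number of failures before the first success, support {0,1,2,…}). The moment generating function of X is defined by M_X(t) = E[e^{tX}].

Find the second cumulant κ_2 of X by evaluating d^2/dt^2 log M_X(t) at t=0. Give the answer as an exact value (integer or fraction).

κ_2 = K′′(0) = 3/4

M_X(t) = 2/(3*(1 - e^(t)/3))
K_X(t) = log M_X(t) = -log(1 - e^(t)/3) - log(3) + log(2)
K′(t) = -e^(t)/(e^(t) - 3)
K′′(t) = 3*e^(t)/(e^(2*t) - 6*e^(t) + 9)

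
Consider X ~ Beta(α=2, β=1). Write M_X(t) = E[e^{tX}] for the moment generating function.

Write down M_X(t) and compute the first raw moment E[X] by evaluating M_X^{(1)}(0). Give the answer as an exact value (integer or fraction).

E[X] = M′(0) = 2/3

M_X(t) = ₁F₁(2; 3; t)
M′(t) = 2*₁F₁(3; 4; t)/3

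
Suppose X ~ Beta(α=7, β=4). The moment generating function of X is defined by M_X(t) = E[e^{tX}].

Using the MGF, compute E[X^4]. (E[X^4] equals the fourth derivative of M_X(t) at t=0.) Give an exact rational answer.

M_X(t) = ₁F₁(7; 11; t)
M′(t) = 7*₁F₁(8; 12; t)/11
M′′(t) = 14*₁F₁(9; 13; t)/33
M′′′(t) = 42*₁F₁(10; 14; t)/143
M′′′′(t) = 30*₁F₁(11; 15; t)/143

E[X^4] = M′′′′(0) = 30/143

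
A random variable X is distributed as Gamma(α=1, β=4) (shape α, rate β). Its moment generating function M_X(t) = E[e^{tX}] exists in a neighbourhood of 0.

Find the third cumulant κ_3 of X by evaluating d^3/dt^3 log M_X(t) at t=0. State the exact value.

κ_3 = K^(3)(0) = 1/32

M_X(t) = 4/(4 - t)
K_X(t) = log M_X(t) = -log(4 - t) + 2*log(2)
K^(3)(t) = -2/(t^3 - 12*t^2 + 48*t - 64)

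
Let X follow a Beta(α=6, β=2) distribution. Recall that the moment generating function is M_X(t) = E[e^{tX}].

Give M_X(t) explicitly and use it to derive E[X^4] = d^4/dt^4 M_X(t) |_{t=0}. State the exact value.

E[X^4] = D^4[M](0) = 21/55

M_X(t) = ₁F₁(6; 8; t)
D^4[M](t) = 21*₁F₁(10; 12; t)/55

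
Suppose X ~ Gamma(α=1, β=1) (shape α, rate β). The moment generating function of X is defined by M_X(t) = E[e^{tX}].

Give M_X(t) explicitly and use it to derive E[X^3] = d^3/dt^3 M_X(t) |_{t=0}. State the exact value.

M_X(t) = 1/(1 - t)
M′(t) = 1/(t^2 - 2*t + 1)
M′′(t) = -2/(t^3 - 3*t^2 + 3*t - 1)
M′′′(t) = 6/(t^4 - 4*t^3 + 6*t^2 - 4*t + 1)

E[X^3] = M′′′(0) = 6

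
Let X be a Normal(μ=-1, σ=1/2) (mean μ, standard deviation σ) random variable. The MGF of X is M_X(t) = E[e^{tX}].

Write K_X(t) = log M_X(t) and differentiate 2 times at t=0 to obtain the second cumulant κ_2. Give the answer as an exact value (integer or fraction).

κ_2 = D^2[K](0) = 1/4

M_X(t) = e^(t^2/8 - t)
K_X(t) = log M_X(t) = t^2/8 - t
D^2[K](t) = 1/4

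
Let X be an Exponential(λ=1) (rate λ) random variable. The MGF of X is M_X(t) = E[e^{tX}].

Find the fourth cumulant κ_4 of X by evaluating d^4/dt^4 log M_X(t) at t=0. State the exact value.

κ_4 = K′′′′(0) = 6

M_X(t) = 1/(1 - t)
K_X(t) = log M_X(t) = -log(1 - t)
K′(t) = -1/(t - 1)
K′′(t) = 1/(t^2 - 2*t + 1)
K′′′(t) = -2/(t^3 - 3*t^2 + 3*t - 1)
K′′′′(t) = 6/(t^4 - 4*t^3 + 6*t^2 - 4*t + 1)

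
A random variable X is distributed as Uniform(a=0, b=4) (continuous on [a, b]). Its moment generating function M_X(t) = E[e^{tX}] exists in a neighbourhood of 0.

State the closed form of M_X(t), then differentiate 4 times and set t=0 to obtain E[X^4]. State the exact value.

M_X(t) = (e^(4*t) - 1)/(4*t)
M′(t) = (4*t*e^(4*t) - e^(4*t) + 1)/(4*t^2)
M′′(t) = (8*t^2*e^(4*t) - 4*t*e^(4*t) + e^(4*t) - 1)/(2*t^3)
M′′′(t) = (32*t^3*e^(4*t) - 24*t^2*e^(4*t) + 12*t*e^(4*t) - 3*e^(4*t) + 3)/(2*t^4)
M′′′′(t) = (64*t^4*e^(4*t) - 64*t^3*e^(4*t) + 48*t^2*e^(4*t) - 24*t*e^(4*t) + 6*e^(4*t) - 6)/t^5

E[X^4] = M′′′′(0) = 256/5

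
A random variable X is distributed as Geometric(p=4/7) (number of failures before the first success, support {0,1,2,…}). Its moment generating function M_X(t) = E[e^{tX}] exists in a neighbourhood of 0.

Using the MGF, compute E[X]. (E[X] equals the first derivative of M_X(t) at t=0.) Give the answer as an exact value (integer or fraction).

M_X(t) = 4/(7*(1 - 3*e^(t)/7))
dM/dt = 12*e^(t)/(9*e^(2*t) - 42*e^(t) + 49)

E[X] = dM/dt |_{t=0} = 3/4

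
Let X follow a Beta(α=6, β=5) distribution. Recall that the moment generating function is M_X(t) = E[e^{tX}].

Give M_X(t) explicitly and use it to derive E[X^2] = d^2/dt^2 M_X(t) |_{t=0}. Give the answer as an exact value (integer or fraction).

M_X(t) = ₁F₁(6; 11; t)
dM/dt = 6*₁F₁(7; 12; t)/11
d^2M/dt^2 = 7*₁F₁(8; 13; t)/22

E[X^2] = d^2M/dt^2 |_{t=0} = 7/22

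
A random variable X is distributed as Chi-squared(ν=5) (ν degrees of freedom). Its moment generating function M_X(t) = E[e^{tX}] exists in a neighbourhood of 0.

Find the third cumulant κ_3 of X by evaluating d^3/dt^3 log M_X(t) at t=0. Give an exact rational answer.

κ_3 = d^3K/dt^3 |_{t=0} = 40

M_X(t) = (1 - 2*t)^(-5/2)
K_X(t) = log M_X(t) = -5*log(1 - 2*t)/2
dK/dt = -5/(2*t - 1)
d^2K/dt^2 = 10/(4*t^2 - 4*t + 1)
d^3K/dt^3 = -40/(8*t^3 - 12*t^2 + 6*t - 1)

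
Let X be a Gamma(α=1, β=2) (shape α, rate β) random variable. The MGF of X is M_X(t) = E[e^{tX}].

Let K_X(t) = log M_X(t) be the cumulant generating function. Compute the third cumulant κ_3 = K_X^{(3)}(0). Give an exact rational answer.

M_X(t) = 2/(2 - t)
K_X(t) = log M_X(t) = -log(2 - t) + log(2)
K^(3)(t) = -2/(t^3 - 6*t^2 + 12*t - 8)

κ_3 = K^(3)(0) = 1/4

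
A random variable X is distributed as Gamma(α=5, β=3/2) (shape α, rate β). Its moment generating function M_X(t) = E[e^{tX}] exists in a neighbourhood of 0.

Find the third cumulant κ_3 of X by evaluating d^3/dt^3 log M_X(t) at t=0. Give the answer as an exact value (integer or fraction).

M_X(t) = 243/(32*(3/2 - t)^5)
K_X(t) = log M_X(t) = -5*log(3/2 - t) - 5*log(2) + 5*log(3)
K′(t) = -10/(2*t - 3)
K′′(t) = 20/(4*t^2 - 12*t + 9)
K′′′(t) = -80/(8*t^3 - 36*t^2 + 54*t - 27)

κ_3 = K′′′(0) = 80/27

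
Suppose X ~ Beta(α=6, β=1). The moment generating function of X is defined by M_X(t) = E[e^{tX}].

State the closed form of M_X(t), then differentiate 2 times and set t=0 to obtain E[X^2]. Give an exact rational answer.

E[X^2] = M^(2)(0) = 3/4

M_X(t) = ₁F₁(6; 7; t)
M^(2)(t) = 3*₁F₁(8; 9; t)/4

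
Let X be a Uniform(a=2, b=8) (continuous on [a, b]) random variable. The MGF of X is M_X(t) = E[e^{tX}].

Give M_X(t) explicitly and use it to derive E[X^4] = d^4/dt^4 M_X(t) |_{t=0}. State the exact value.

M_X(t) = (e^(8*t) - e^(2*t))/(6*t)

E[X^4] = M^(4)(0) = 5456/5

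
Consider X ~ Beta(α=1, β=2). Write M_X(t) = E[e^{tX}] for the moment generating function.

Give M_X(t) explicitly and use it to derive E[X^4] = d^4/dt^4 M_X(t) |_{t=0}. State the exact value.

M_X(t) = ₁F₁(1; 3; t)
M′(t) = ₁F₁(2; 4; t)/3
M′′(t) = ₁F₁(3; 5; t)/6
M′′′(t) = ₁F₁(4; 6; t)/10
M′′′′(t) = ₁F₁(5; 7; t)/15

E[X^4] = M′′′′(0) = 1/15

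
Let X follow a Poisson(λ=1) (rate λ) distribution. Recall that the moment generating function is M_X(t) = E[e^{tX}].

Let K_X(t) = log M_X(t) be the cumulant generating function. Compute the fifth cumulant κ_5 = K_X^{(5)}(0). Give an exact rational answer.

κ_5 = K′′′′′(0) = 1

M_X(t) = e^(e^(t) - 1)
K_X(t) = log M_X(t) = e^(t) - 1
K′(t) = e^(t)
K′′(t) = e^(t)
K′′′(t) = e^(t)
K′′′′(t) = e^(t)
K′′′′′(t) = e^(t)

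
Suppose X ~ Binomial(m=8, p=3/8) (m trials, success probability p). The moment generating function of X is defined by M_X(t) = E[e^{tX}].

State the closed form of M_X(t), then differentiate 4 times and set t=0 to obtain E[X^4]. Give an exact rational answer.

M_X(t) = (3*e^(t)/8 + 5/8)^8

E[X^4] = M^(4)(0) = 50601/256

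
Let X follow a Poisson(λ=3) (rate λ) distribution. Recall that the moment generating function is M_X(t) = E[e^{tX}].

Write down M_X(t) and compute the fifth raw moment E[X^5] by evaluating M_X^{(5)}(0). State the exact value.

M_X(t) = e^(3*e^(t) - 3)
M′(t) = 3*e^(-3)*e^(t)*e^(3*e^(t))
M′′(t) = (9*e^(2*t)*e^(3*e^(t)) + 3*e^(t)*e^(3*e^(t)))*e^(-3)
M′′′(t) = (27*e^(3*t)*e^(3*e^(t)) + 27*e^(2*t)*e^(3*e^(t)) + 3*e^(t)*e^(3*e^(t)))*e^(-3)
M′′′′(t) = (81*e^(4*t)*e^(3*e^(t)) + 162*e^(3*t)*e^(3*e^(t)) + 63*e^(2*t)*e^(3*e^(t)) + 3*e^(t)*e^(3*e^(t)))*e^(-3)
M′′′′′(t) = (243*e^(5*t)*e^(3*e^(t)) + 810*e^(4*t)*e^(3*e^(t)) + 675*e^(3*t)*e^(3*e^(t)) + 135*e^(2*t)*e^(3*e^(t)) + 3*e^(t)*e^(3*e^(t)))*e^(-3)

E[X^5] = M′′′′′(0) = 1866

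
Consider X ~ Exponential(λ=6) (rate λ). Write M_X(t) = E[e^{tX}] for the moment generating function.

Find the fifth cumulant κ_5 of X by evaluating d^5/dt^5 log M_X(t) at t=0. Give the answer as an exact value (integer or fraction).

M_X(t) = 6/(6 - t)
K_X(t) = log M_X(t) = -log(6 - t) + log(6)
D^5[K](t) = -24/(t^5 - 30*t^4 + 360*t^3 - 2160*t^2 + 6480*t - 7776)

κ_5 = D^5[K](0) = 1/324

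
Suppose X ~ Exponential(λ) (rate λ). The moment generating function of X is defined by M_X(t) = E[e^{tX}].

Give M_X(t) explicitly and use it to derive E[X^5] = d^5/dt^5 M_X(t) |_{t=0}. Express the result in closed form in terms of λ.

E[X^5] = d^5M/dt^5 |_{t=0} = 120/λ^5

M_X(t) = λ/(λ - t)
dM/dt = λ/(λ^2 - 2*λ*t + t^2)
d^2M/dt^2 = -2*λ/(-λ^3 + 3*λ^2*t - 3*λ*t^2 + t^3)
d^3M/dt^3 = 6*λ/(λ^4 - 4*λ^3*t + 6*λ^2*t^2 - 4*λ*t^3 + t^4)
d^4M/dt^4 = -24*λ/(-λ^5 + 5*λ^4*t - 10*λ^3*t^2 + 10*λ^2*t^3 - 5*λ*t^4 + t^5)
d^5M/dt^5 = 120*λ/(λ^6 - 6*λ^5*t + 15*λ^4*t^2 - 20*λ^3*t^3 + 15*λ^2*t^4 - 6*λ*t^5 + t^6)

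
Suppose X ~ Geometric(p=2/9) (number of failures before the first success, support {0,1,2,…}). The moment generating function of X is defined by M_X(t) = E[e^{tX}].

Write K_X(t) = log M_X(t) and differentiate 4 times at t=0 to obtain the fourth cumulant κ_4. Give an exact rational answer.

M_X(t) = 2/(9*(1 - 7*e^(t)/9))
K_X(t) = log M_X(t) = -log(1 - 7*e^(t)/9) - 2*log(3) + log(2)
D^4[K](t) = (3087*e^(3*t) + 15876*e^(2*t) + 5103*e^(t))/(2401*e^(4*t) - 12348*e^(3*t) + 23814*e^(2*t) - 20412*e^(t) + 6561)

κ_4 = D^4[K](0) = 12033/8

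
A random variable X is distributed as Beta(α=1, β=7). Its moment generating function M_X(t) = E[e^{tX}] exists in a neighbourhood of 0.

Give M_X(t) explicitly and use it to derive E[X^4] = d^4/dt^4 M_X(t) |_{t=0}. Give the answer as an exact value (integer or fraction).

E[X^4] = M^(4)(0) = 1/330

M_X(t) = ₁F₁(1; 8; t)
M^(4)(t) = ₁F₁(5; 12; t)/330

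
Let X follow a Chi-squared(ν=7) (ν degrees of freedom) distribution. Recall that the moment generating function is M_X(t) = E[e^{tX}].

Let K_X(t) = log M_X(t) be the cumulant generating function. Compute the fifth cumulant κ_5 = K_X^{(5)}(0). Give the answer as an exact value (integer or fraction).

M_X(t) = (1 - 2*t)^(-7/2)
K_X(t) = log M_X(t) = -7*log(1 - 2*t)/2
K′(t) = -7/(2*t - 1)
K′′(t) = 14/(4*t^2 - 4*t + 1)
K′′′(t) = -56/(8*t^3 - 12*t^2 + 6*t - 1)
K′′′′(t) = 336/(16*t^4 - 32*t^3 + 24*t^2 - 8*t + 1)
K′′′′′(t) = -2688/(32*t^5 - 80*t^4 + 80*t^3 - 40*t^2 + 10*t - 1)

κ_5 = K′′′′′(0) = 2688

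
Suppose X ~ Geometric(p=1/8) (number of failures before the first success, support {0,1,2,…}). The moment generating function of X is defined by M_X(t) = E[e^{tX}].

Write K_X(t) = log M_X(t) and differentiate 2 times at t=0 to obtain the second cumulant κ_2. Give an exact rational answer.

κ_2 = D^2[K](0) = 56

M_X(t) = 1/(8*(1 - 7*e^(t)/8))
K_X(t) = log M_X(t) = -log(1 - 7*e^(t)/8) - 3*log(2)
D^2[K](t) = 56*e^(t)/(49*e^(2*t) - 112*e^(t) + 64)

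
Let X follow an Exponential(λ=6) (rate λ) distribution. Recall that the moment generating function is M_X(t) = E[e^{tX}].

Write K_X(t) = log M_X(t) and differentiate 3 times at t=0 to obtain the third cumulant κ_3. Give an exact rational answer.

M_X(t) = 6/(6 - t)
K_X(t) = log M_X(t) = -log(6 - t) + log(6)
dK/dt = -1/(t - 6)
d^2K/dt^2 = 1/(t^2 - 12*t + 36)
d^3K/dt^3 = -2/(t^3 - 18*t^2 + 108*t - 216)

κ_3 = d^3K/dt^3 |_{t=0} = 1/108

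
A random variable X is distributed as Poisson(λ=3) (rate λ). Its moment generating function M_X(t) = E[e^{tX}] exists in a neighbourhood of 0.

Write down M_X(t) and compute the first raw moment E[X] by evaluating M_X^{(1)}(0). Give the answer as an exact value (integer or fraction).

E[X] = M^(1)(0) = 3

M_X(t) = e^(3*e^(t) - 3)
M^(1)(t) = 3*e^(-3)*e^(t)*e^(3*e^(t))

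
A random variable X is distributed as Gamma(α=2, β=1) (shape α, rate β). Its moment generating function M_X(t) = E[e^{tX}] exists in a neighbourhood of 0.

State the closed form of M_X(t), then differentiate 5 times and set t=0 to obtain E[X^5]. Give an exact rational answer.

E[X^5] = D^5[M](0) = 720

M_X(t) = (1 - t)^(-2)
D^5[M](t) = -720/(t^7 - 7*t^6 + 21*t^5 - 35*t^4 + 35*t^3 - 21*t^2 + 7*t - 1)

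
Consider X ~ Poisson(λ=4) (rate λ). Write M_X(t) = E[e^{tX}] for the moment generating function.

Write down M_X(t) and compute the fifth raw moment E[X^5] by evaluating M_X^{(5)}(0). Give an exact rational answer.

M_X(t) = e^(4*e^(t) - 4)
dM/dt = 4*e^(-4)*e^(t)*e^(4*e^(t))
d^2M/dt^2 = (16*e^(2*t)*e^(4*e^(t)) + 4*e^(t)*e^(4*e^(t)))*e^(-4)
d^3M/dt^3 = (64*e^(3*t)*e^(4*e^(t)) + 48*e^(2*t)*e^(4*e^(t)) + 4*e^(t)*e^(4*e^(t)))*e^(-4)
d^4M/dt^4 = (256*e^(4*t)*e^(4*e^(t)) + 384*e^(3*t)*e^(4*e^(t)) + 112*e^(2*t)*e^(4*e^(t)) + 4*e^(t)*e^(4*e^(t)))*e^(-4)
d^5M/dt^5 = (1024*e^(5*t)*e^(4*e^(t)) + 2560*e^(4*t)*e^(4*e^(t)) + 1600*e^(3*t)*e^(4*e^(t)) + 240*e^(2*t)*e^(4*e^(t)) + 4*e^(t)*e^(4*e^(t)))*e^(-4)

E[X^5] = d^5M/dt^5 |_{t=0} = 5428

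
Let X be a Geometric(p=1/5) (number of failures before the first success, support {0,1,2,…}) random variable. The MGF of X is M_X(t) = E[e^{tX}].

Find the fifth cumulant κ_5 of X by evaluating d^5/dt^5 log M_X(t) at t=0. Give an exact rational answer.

M_X(t) = 1/(5*(1 - 4*e^(t)/5))
K_X(t) = log M_X(t) = -log(1 - 4*e^(t)/5) - log(5)
K′(t) = -4*e^(t)/(4*e^(t) - 5)
K′′(t) = 20*e^(t)/(16*e^(2*t) - 40*e^(t) + 25)
K′′′(t) = (-80*e^(2*t) - 100*e^(t))/(64*e^(3*t) - 240*e^(2*t) + 300*e^(t) - 125)
K′′′′(t) = (320*e^(3*t) + 1600*e^(2*t) + 500*e^(t))/(256*e^(4*t) - 1280*e^(3*t) + 2400*e^(2*t) - 2000*e^(t) + 625)
K′′′′′(t) = (-1280*e^(4*t) - 17600*e^(3*t) - 22000*e^(2*t) - 2500*e^(t))/(1024*e^(5*t) - 6400*e^(4*t) + 16000*e^(3*t) - 20000*e^(2*t) + 12500*e^(t) - 3125)

κ_5 = K′′′′′(0) = 43380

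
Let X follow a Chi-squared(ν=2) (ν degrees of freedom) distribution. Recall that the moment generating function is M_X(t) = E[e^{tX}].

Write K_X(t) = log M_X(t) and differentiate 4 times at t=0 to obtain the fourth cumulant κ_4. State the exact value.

κ_4 = K′′′′(0) = 96

M_X(t) = 1/(1 - 2*t)
K_X(t) = log M_X(t) = -log(1 - 2*t)
K′(t) = -2/(2*t - 1)
K′′(t) = 4/(4*t^2 - 4*t + 1)
K′′′(t) = -16/(8*t^3 - 12*t^2 + 6*t - 1)
K′′′′(t) = 96/(16*t^4 - 32*t^3 + 24*t^2 - 8*t + 1)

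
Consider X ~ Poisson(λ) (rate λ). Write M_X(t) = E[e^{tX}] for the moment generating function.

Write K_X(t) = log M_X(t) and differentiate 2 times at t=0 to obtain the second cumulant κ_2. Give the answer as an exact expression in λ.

M_X(t) = e^(λ*(e^(t) - 1))
K_X(t) = log M_X(t) = λ*(e^(t) - 1)
D^2[K](t) = λ*e^(t)

κ_2 = D^2[K](0) = λ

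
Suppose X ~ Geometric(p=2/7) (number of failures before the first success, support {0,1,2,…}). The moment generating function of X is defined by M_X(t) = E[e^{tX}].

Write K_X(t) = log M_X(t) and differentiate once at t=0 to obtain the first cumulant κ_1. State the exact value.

M_X(t) = 2/(7*(1 - 5*e^(t)/7))
K_X(t) = log M_X(t) = -log(1 - 5*e^(t)/7) - log(7) + log(2)
K^(1)(t) = -5*e^(t)/(5*e^(t) - 7)

κ_1 = K^(1)(0) = 5/2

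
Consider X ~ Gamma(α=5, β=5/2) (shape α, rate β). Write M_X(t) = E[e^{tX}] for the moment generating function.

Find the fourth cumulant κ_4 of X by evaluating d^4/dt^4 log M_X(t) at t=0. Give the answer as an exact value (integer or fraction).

κ_4 = D^4[K](0) = 96/125

M_X(t) = 3125/(32*(5/2 - t)^5)
K_X(t) = log M_X(t) = -5*log(5/2 - t) - 5*log(2) + 5*log(5)
D^4[K](t) = 480/(16*t^4 - 160*t^3 + 600*t^2 - 1000*t + 625)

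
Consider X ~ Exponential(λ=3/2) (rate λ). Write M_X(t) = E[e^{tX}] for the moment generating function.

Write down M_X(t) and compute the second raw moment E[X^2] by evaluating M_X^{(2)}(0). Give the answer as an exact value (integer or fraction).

M_X(t) = 3/(2*(3/2 - t))
D^2[M](t) = -24/(8*t^3 - 36*t^2 + 54*t - 27)

E[X^2] = D^2[M](0) = 8/9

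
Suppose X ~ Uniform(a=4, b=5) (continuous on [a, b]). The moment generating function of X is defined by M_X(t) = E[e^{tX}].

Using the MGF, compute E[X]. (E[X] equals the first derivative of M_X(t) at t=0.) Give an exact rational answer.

M_X(t) = (e^(5*t) - e^(4*t))/t
D[M](t) = (5*t*e^(5*t) - 4*t*e^(4*t) - e^(5*t) + e^(4*t))/t^2

E[X] = D[M](0) = 9/2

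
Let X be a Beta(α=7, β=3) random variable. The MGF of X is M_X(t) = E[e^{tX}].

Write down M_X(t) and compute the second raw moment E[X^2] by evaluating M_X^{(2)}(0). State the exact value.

E[X^2] = D^2[M](0) = 28/55

M_X(t) = ₁F₁(7; 10; t)
D^2[M](t) = 28*₁F₁(9; 12; t)/55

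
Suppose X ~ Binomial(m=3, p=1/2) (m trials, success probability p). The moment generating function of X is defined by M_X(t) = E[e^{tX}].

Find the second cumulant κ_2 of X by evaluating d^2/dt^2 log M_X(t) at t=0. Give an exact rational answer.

M_X(t) = (e^(t)/2 + 1/2)^3
K_X(t) = log M_X(t) = 3*log(e^(t)/2 + 1/2)
D^2[K](t) = 3*e^(t)/(e^(2*t) + 2*e^(t) + 1)

κ_2 = D^2[K](0) = 3/4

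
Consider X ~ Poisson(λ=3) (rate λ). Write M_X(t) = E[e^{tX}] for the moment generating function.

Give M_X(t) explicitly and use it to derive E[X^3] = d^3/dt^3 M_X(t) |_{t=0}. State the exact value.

M_X(t) = e^(3*e^(t) - 3)
M′(t) = 3*e^(-3)*e^(t)*e^(3*e^(t))
M′′(t) = (9*e^(2*t)*e^(3*e^(t)) + 3*e^(t)*e^(3*e^(t)))*e^(-3)
M′′′(t) = (27*e^(3*t)*e^(3*e^(t)) + 27*e^(2*t)*e^(3*e^(t)) + 3*e^(t)*e^(3*e^(t)))*e^(-3)

E[X^3] = M′′′(0) = 57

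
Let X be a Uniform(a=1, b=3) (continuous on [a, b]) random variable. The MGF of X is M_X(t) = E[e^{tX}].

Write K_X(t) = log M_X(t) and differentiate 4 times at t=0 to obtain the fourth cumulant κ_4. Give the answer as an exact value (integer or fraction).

M_X(t) = (e^(3*t) - e^(t))/(2*t)
K_X(t) = log M_X(t) = -log(t) + log(e^(3*t) - e^(t)) - log(2)

κ_4 = K^(4)(0) = -2/15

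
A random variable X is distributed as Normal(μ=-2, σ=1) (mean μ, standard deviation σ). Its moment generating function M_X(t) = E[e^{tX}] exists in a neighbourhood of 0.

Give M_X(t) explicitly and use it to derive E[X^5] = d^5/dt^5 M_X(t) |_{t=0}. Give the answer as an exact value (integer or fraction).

E[X^5] = D^5[M](0) = -142

M_X(t) = e^(t^2/2 - 2*t)
D^5[M](t) = (t^5*e^(t^2/2) - 10*t^4*e^(t^2/2) + 50*t^3*e^(t^2/2) - 140*t^2*e^(t^2/2) + 215*t*e^(t^2/2) - 142*e^(t^2/2))*e^(-2*t)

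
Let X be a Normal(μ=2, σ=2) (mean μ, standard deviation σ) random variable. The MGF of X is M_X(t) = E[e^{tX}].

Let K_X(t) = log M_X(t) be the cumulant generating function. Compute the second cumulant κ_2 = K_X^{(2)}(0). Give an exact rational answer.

κ_2 = d^2K/dt^2 |_{t=0} = 4

M_X(t) = e^(2*t^2 + 2*t)
K_X(t) = log M_X(t) = 2*t^2 + 2*t
dK/dt = 4*t + 2
d^2K/dt^2 = 4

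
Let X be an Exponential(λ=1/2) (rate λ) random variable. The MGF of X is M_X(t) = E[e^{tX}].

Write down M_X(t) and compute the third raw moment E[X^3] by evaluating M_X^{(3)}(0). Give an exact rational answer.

E[X^3] = M′′′(0) = 48

M_X(t) = 1/(2*(1/2 - t))
M′(t) = 2/(4*t^2 - 4*t + 1)
M′′(t) = -8/(8*t^3 - 12*t^2 + 6*t - 1)
M′′′(t) = 48/(16*t^4 - 32*t^3 + 24*t^2 - 8*t + 1)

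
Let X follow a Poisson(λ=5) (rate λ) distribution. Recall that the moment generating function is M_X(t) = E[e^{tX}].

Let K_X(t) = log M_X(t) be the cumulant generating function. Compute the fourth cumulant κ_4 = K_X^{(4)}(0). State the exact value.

κ_4 = d^4K/dt^4 |_{t=0} = 5

M_X(t) = e^(5*e^(t) - 5)
K_X(t) = log M_X(t) = 5*e^(t) - 5
dK/dt = 5*e^(t)
d^2K/dt^2 = 5*e^(t)
d^3K/dt^3 = 5*e^(t)
d^4K/dt^4 = 5*e^(t)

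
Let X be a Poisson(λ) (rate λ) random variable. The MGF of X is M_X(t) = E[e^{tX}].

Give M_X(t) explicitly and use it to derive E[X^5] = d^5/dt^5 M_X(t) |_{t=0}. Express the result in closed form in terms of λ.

M_X(t) = e^(λ*(e^(t) - 1))
dM/dt = λ*e^(-λ)*e^(t)*e^(λ*e^(t))
d^2M/dt^2 = (λ^2*e^(2*t)*e^(λ*e^(t)) + λ*e^(t)*e^(λ*e^(t)))*e^(-λ)
d^3M/dt^3 = (λ^3*e^(3*t)*e^(λ*e^(t)) + 3*λ^2*e^(2*t)*e^(λ*e^(t)) + λ*e^(t)*e^(λ*e^(t)))*e^(-λ)
d^4M/dt^4 = (λ^4*e^(4*t)*e^(λ*e^(t)) + 6*λ^3*e^(3*t)*e^(λ*e^(t)) + 7*λ^2*e^(2*t)*e^(λ*e^(t)) + λ*e^(t)*e^(λ*e^(t)))*e^(-λ)
d^5M/dt^5 = (λ^5*e^(5*t)*e^(λ*e^(t)) + 10*λ^4*e^(4*t)*e^(λ*e^(t)) + 25*λ^3*e^(3*t)*e^(λ*e^(t)) + 15*λ^2*e^(2*t)*e^(λ*e^(t)) + λ*e^(t)*e^(λ*e^(t)))*e^(-λ)

E[X^5] = d^5M/dt^5 |_{t=0} = λ*(λ^4 + 10*λ^3 + 25*λ^2 + 15*λ + 1)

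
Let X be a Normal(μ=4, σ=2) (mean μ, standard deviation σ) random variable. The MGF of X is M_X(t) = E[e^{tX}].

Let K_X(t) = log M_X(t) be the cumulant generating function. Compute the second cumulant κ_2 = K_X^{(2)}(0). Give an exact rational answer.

M_X(t) = e^(2*t^2 + 4*t)
K_X(t) = log M_X(t) = 2*t^2 + 4*t
dK/dt = 4*t + 4
d^2K/dt^2 = 4

κ_2 = d^2K/dt^2 |_{t=0} = 4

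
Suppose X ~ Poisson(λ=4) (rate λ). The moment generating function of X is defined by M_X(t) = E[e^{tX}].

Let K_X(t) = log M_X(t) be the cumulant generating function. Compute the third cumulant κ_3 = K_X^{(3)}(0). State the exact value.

κ_3 = D^3[K](0) = 4

M_X(t) = e^(4*e^(t) - 4)
K_X(t) = log M_X(t) = 4*e^(t) - 4
D^3[K](t) = 4*e^(t)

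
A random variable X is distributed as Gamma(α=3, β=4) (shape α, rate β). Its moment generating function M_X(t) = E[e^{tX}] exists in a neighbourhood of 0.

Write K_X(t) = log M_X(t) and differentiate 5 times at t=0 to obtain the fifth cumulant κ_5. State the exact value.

κ_5 = K^(5)(0) = 9/128

M_X(t) = 64/(4 - t)^3
K_X(t) = log M_X(t) = -3*log(4 - t) + 6*log(2)
K^(5)(t) = -72/(t^5 - 20*t^4 + 160*t^3 - 640*t^2 + 1280*t - 1024)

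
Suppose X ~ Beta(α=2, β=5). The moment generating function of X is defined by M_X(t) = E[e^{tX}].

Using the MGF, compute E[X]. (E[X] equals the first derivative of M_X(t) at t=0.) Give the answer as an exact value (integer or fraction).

M_X(t) = ₁F₁(2; 7; t)
D[M](t) = 2*₁F₁(3; 8; t)/7

E[X] = D[M](0) = 2/7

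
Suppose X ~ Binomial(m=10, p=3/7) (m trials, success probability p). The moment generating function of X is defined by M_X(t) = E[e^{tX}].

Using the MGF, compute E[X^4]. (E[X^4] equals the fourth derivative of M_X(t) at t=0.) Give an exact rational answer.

M_X(t) = (3*e^(t)/7 + 4/7)^10

E[X^4] = D^4[M](0) = 216120/343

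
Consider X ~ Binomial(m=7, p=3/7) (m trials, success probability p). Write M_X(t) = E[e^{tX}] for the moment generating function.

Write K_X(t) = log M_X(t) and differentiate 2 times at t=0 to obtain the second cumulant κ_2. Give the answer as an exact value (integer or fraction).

κ_2 = K′′(0) = 12/7

M_X(t) = (3*e^(t)/7 + 4/7)^7
K_X(t) = log M_X(t) = 7*log(3*e^(t)/7 + 4/7)
K′(t) = 21*e^(t)/(3*e^(t) + 4)
K′′(t) = 84*e^(t)/(9*e^(2*t) + 24*e^(t) + 16)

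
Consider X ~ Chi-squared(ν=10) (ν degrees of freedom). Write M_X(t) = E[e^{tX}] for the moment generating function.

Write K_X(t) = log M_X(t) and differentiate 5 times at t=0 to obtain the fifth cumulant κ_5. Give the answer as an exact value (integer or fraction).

κ_5 = d^5K/dt^5 |_{t=0} = 3840

M_X(t) = (1 - 2*t)^(-5)
K_X(t) = log M_X(t) = -5*log(1 - 2*t)
dK/dt = -10/(2*t - 1)
d^2K/dt^2 = 20/(4*t^2 - 4*t + 1)
d^3K/dt^3 = -80/(8*t^3 - 12*t^2 + 6*t - 1)
d^4K/dt^4 = 480/(16*t^4 - 32*t^3 + 24*t^2 - 8*t + 1)
d^5K/dt^5 = -3840/(32*t^5 - 80*t^4 + 80*t^3 - 40*t^2 + 10*t - 1)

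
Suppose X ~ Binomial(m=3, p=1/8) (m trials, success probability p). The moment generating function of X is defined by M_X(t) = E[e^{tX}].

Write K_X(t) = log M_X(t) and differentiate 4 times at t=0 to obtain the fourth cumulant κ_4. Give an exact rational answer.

M_X(t) = (e^(t)/8 + 7/8)^3
K_X(t) = log M_X(t) = 3*log(e^(t)/8 + 7/8)
K^(4)(t) = (21*e^(3*t) - 588*e^(2*t) + 1029*e^(t))/(e^(4*t) + 28*e^(3*t) + 294*e^(2*t) + 1372*e^(t) + 2401)

κ_4 = K^(4)(0) = 231/2048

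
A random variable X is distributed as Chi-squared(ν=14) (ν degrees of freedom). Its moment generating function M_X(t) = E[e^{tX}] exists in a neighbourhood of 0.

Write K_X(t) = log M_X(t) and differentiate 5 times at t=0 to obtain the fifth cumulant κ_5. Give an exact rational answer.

M_X(t) = (1 - 2*t)^(-7)
K_X(t) = log M_X(t) = -7*log(1 - 2*t)
D^5[K](t) = -5376/(32*t^5 - 80*t^4 + 80*t^3 - 40*t^2 + 10*t - 1)

κ_5 = D^5[K](0) = 5376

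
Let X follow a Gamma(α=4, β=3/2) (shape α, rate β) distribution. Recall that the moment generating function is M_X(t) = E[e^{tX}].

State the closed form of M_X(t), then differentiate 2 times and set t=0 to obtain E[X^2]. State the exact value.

M_X(t) = 81/(16*(3/2 - t)^4)
D^2[M](t) = 6480/(64*t^6 - 576*t^5 + 2160*t^4 - 4320*t^3 + 4860*t^2 - 2916*t + 729)

E[X^2] = D^2[M](0) = 80/9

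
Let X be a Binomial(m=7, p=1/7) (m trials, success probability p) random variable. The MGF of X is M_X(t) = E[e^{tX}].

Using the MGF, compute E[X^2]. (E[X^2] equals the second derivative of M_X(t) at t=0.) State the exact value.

M_X(t) = (e^(t)/7 + 6/7)^7
M^(2)(t) = e^(7*t)/16807 + 216*e^(6*t)/117649 + 2700*e^(5*t)/117649 + 17280*e^(4*t)/117649 + 58320*e^(3*t)/117649 + 93312*e^(2*t)/117649 + 46656*e^(t)/117649

E[X^2] = M^(2)(0) = 13/7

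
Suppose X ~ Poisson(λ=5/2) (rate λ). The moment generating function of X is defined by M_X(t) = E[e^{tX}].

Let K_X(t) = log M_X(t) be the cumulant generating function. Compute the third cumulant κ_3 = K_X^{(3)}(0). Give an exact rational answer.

M_X(t) = e^(5*e^(t)/2 - 5/2)
K_X(t) = log M_X(t) = 5*e^(t)/2 - 5/2
dK/dt = 5*e^(t)/2
d^2K/dt^2 = 5*e^(t)/2
d^3K/dt^3 = 5*e^(t)/2

κ_3 = d^3K/dt^3 |_{t=0} = 5/2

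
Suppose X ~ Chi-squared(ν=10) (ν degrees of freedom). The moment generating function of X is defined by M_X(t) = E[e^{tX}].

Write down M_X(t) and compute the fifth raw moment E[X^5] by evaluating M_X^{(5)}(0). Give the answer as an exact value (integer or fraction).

M_X(t) = (1 - 2*t)^(-5)
M^(5)(t) = 483840/(1024*t^10 - 5120*t^9 + 11520*t^8 - 15360*t^7 + 13440*t^6 - 8064*t^5 + 3360*t^4 - 960*t^3 + 180*t^2 - 20*t + 1)

E[X^5] = M^(5)(0) = 483840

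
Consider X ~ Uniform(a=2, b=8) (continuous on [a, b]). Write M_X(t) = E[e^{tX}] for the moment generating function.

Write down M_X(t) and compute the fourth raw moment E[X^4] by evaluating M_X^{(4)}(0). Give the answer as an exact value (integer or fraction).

E[X^4] = M^(4)(0) = 5456/5

M_X(t) = (e^(8*t) - e^(2*t))/(6*t)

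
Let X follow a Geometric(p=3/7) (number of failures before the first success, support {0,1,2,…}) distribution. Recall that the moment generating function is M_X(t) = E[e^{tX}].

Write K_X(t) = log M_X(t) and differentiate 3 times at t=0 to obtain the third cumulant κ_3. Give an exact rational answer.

M_X(t) = 3/(7*(1 - 4*e^(t)/7))
K_X(t) = log M_X(t) = -log(1 - 4*e^(t)/7) - log(7) + log(3)
D^3[K](t) = (-112*e^(2*t) - 196*e^(t))/(64*e^(3*t) - 336*e^(2*t) + 588*e^(t) - 343)

κ_3 = D^3[K](0) = 308/27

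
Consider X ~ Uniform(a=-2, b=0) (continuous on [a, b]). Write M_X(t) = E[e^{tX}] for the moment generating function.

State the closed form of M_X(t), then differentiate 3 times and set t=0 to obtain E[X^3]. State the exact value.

E[X^3] = d^3M/dt^3 |_{t=0} = -2

M_X(t) = (1 - e^(-2*t))/(2*t)
dM/dt = (2*t - e^(2*t) + 1)*e^(-2*t)/(2*t^2)
d^2M/dt^2 = (-2*t^2 - 2*t + e^(2*t) - 1)*e^(-2*t)/t^3
d^3M/dt^3 = (4*t^3 + 6*t^2 + 6*t - 3*e^(2*t) + 3)*e^(-2*t)/t^4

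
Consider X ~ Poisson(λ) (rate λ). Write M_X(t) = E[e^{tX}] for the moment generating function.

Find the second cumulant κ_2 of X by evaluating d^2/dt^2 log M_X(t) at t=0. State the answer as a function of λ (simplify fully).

κ_2 = D^2[K](0) = λ

M_X(t) = e^(λ*(e^(t) - 1))
K_X(t) = log M_X(t) = λ*(e^(t) - 1)
D^2[K](t) = λ*e^(t)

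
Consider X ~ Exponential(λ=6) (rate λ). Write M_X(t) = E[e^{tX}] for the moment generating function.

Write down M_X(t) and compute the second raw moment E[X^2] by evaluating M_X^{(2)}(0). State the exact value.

E[X^2] = D^2[M](0) = 1/18

M_X(t) = 6/(6 - t)
D^2[M](t) = -12/(t^3 - 18*t^2 + 108*t - 216)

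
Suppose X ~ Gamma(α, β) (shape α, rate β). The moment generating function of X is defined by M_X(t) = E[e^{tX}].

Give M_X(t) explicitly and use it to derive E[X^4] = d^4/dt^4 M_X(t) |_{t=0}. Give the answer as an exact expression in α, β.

E[X^4] = M^(4)(0) = α*(α^3 + 6*α^2 + 11*α + 6)/β^4

M_X(t) = (β/(β - t))^α
M^(4)(t) = (α^4*β^α*(1/(β - t))^α + 6*α^3*β^α*(1/(β - t))^α + 11*α^2*β^α*(1/(β - t))^α + 6*α*β^α*(1/(β - t))^α)/(β^4 - 4*β^3*t + 6*β^2*t^2 - 4*β*t^3 + t^4)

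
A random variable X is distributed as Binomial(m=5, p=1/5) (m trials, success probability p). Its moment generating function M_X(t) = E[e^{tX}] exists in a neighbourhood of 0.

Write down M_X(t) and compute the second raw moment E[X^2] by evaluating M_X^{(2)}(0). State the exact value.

E[X^2] = D^2[M](0) = 9/5

M_X(t) = (e^(t)/5 + 4/5)^5
D^2[M](t) = e^(5*t)/125 + 64*e^(4*t)/625 + 288*e^(3*t)/625 + 512*e^(2*t)/625 + 256*e^(t)/625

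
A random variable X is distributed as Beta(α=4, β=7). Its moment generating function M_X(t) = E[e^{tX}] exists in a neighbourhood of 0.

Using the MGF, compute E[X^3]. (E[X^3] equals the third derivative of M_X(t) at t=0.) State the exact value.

M_X(t) = ₁F₁(4; 11; t)
M^(3)(t) = 10*₁F₁(7; 14; t)/143

E[X^3] = M^(3)(0) = 10/143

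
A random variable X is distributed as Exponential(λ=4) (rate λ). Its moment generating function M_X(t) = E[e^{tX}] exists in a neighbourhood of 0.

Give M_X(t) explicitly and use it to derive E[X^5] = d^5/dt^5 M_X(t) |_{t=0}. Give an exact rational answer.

M_X(t) = 4/(4 - t)
D^5[M](t) = 480/(t^6 - 24*t^5 + 240*t^4 - 1280*t^3 + 3840*t^2 - 6144*t + 4096)

E[X^5] = D^5[M](0) = 15/128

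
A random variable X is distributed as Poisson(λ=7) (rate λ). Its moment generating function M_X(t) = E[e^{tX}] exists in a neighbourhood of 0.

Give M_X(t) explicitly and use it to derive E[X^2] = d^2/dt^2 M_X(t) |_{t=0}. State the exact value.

M_X(t) = e^(7*e^(t) - 7)
M′(t) = 7*e^(-7)*e^(t)*e^(7*e^(t))
M′′(t) = (49*e^(2*t)*e^(7*e^(t)) + 7*e^(t)*e^(7*e^(t)))*e^(-7)

E[X^2] = M′′(0) = 56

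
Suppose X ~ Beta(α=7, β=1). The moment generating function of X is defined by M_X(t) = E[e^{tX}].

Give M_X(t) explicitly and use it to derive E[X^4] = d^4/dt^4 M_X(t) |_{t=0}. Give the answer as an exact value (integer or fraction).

E[X^4] = D^4[M](0) = 7/11

M_X(t) = ₁F₁(7; 8; t)
D^4[M](t) = 7*₁F₁(11; 12; t)/11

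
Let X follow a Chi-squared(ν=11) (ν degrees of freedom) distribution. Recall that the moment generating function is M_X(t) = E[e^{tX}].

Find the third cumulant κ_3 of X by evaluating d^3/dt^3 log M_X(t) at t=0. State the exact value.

M_X(t) = (1 - 2*t)^(-11/2)
K_X(t) = log M_X(t) = -11*log(1 - 2*t)/2
dK/dt = -11/(2*t - 1)
d^2K/dt^2 = 22/(4*t^2 - 4*t + 1)
d^3K/dt^3 = -88/(8*t^3 - 12*t^2 + 6*t - 1)

κ_3 = d^3K/dt^3 |_{t=0} = 88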